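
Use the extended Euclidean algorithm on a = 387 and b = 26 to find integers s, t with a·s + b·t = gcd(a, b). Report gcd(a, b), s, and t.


Euclidean algorithm on (387, 26) — divide until remainder is 0:
  387 = 14 · 26 + 23
  26 = 1 · 23 + 3
  23 = 7 · 3 + 2
  3 = 1 · 2 + 1
  2 = 2 · 1 + 0
gcd(387, 26) = 1.
Track Bezout coefficients alongside the remainders: start with r₀ = 387 = a·1 + b·0 (s = 1, t = 0) and r₁ = 26 = a·0 + b·1 (s = 0, t = 1); each new remainder r_{k+1} = r_{k-1} − q_k·r_k inherits s_{k+1} = s_{k-1} − q_k·s_k, t_{k+1} = t_{k-1} − q_k·t_k, so r_k = a·s_k + b·t_k at every step:
  q = 14: r = 23, s = 1 − 14·0 = 1, t = 0 − 14·1 = -14  (check: 387·1 + 26·(-14) = 23)
  q = 1: r = 3, s = 0 − 1·1 = -1, t = 1 − 1·(-14) = 15  (check: 387·(-1) + 26·15 = 3)
  q = 7: r = 2, s = 1 − 7·(-1) = 8, t = -14 − 7·15 = -119  (check: 387·8 + 26·(-119) = 2)
  q = 1: r = 1, s = -1 − 1·8 = -9, t = 15 − 1·(-119) = 134  (check: 387·(-9) + 26·134 = 1)
The row with r = 1 (the gcd) gives the Bezout coefficients s = -9, t = 134.
Result: 387 · (-9) + 26 · (134) = 1.

gcd(387, 26) = 1; s = -9, t = 134 (check: 387·(-9) + 26·134 = 1).


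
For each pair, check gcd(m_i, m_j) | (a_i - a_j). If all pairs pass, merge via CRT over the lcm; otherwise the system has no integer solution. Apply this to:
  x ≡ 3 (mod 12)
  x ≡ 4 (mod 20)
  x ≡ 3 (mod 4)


Moduli 12, 20, 4 are not pairwise coprime, so CRT works modulo lcm(m_i) when all pairwise compatibility conditions hold.
Pairwise compatibility: gcd(m_i, m_j) must divide a_i - a_j for every pair.
Merge one congruence at a time:
  Start: x ≡ 3 (mod 12).
  Combine with x ≡ 4 (mod 20): gcd(12, 20) = 4, and 4 - 3 = 1 is NOT divisible by 4.
    ⇒ system is inconsistent (no integer solution).

No solution (the system is inconsistent).


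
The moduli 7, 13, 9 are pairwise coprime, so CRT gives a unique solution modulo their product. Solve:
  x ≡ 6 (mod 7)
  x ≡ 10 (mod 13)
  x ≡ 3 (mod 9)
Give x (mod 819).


Moduli 7, 13, 9 are pairwise coprime; by CRT there is a unique solution modulo M = 7 · 13 · 9 = 819.
Solve pairwise, accumulating the modulus:
  Start with x ≡ 6 (mod 7).
  Combine with x ≡ 10 (mod 13): since gcd(7, 13) = 1, we get a unique residue mod 91.
    Write x = 6 + 7·t and substitute into x ≡ 10 (mod 13): 7·t ≡ 10 − 6 = 4 (mod 13).
    The inverse of 7 mod 13 is 2 (since 7·2 = 14 = 1·13 + 1), so t ≡ 2·4 = 8 ≡ 8 (mod 13).
    Then x = 6 + 7·8 = 62, valid modulo lcm(7, 13) = 91: x ≡ 62 (mod 91).
  Combine with x ≡ 3 (mod 9): since gcd(91, 9) = 1, we get a unique residue mod 819.
    Write x = 62 + 91·t and substitute into x ≡ 3 (mod 9): 91·t ≡ 3 − 62 = -59 (mod 9).
    Reduce coefficients mod 9: 1·t ≡ 4 (mod 9).
    So t ≡ 4 (mod 9).
    Then x = 62 + 91·4 = 426, valid modulo lcm(91, 9) = 819: x ≡ 426 (mod 819).
Verify: 426 mod 7 = 6 ✓, 426 mod 13 = 10 ✓, 426 mod 9 = 3 ✓.

x ≡ 426 (mod 819).


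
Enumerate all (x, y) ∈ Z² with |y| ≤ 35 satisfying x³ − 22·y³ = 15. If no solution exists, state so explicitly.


The equation is x³ - 22y³ = 15. For fixed y, x³ = 22·y³ + 15, so a solution requires the RHS to be a perfect cube.
Strategy: iterate y from -35 to 35, compute RHS = 22·y³ + 15, and check whether it is a (positive or negative) perfect cube.
Check small values of y:
  y = 0: RHS = 15 is not a perfect cube.
  y = 1: RHS = 37 is not a perfect cube.
  y = -1: RHS = -7 is not a perfect cube.
  y = 2: RHS = 191 is not a perfect cube.
  y = -2: RHS = -161 is not a perfect cube.
  y = 3: RHS = 609 is not a perfect cube.
  y = -3: RHS = -579 is not a perfect cube.
Continuing the search up to |y| = 35 finds no solutions either.
No (x, y) in the scanned range satisfies the equation.

No integer solutions with |y| ≤ 35.


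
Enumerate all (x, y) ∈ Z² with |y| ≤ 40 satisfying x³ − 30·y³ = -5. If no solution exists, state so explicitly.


The equation is x³ - 30y³ = -5. For fixed y, x³ = 30·y³ − 5, so a solution requires the RHS to be a perfect cube.
Strategy: iterate y from -40 to 40, compute RHS = 30·y³ − 5, and check whether it is a (positive or negative) perfect cube.
Check small values of y:
  y = 0: RHS = -5 is not a perfect cube.
  y = 1: RHS = 25 is not a perfect cube.
  y = -1: RHS = -35 is not a perfect cube.
  y = 2: RHS = 235 is not a perfect cube.
  y = -2: RHS = -245 is not a perfect cube.
  y = 3: RHS = 805 is not a perfect cube.
  y = -3: RHS = -815 is not a perfect cube.
Continuing the search up to |y| = 40 finds no solutions either.
No (x, y) in the scanned range satisfies the equation.

No integer solutions with |y| ≤ 40.


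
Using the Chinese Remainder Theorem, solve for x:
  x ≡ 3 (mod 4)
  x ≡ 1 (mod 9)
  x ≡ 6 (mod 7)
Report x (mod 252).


Moduli 4, 9, 7 are pairwise coprime; by CRT there is a unique solution modulo M = 4 · 9 · 7 = 252.
Solve pairwise, accumulating the modulus:
  Start with x ≡ 3 (mod 4).
  Combine with x ≡ 1 (mod 9): since gcd(4, 9) = 1, we get a unique residue mod 36.
    Write x = 3 + 4·t and substitute into x ≡ 1 (mod 9): 4·t ≡ 1 − 3 = -2 (mod 9).
    Reduce coefficients mod 9: 4·t ≡ 7 (mod 9).
    The inverse of 4 mod 9 is 7 (since 4·7 = 28 = 3·9 + 1), so t ≡ 7·7 = 49 ≡ 4 (mod 9).
    Then x = 3 + 4·4 = 19, valid modulo lcm(4, 9) = 36: x ≡ 19 (mod 36).
  Combine with x ≡ 6 (mod 7): since gcd(36, 7) = 1, we get a unique residue mod 252.
    Write x = 19 + 36·t and substitute into x ≡ 6 (mod 7): 36·t ≡ 6 − 19 = -13 (mod 7).
    Reduce coefficients mod 7: 1·t ≡ 1 (mod 7).
    So t ≡ 1 (mod 7).
    Then x = 19 + 36·1 = 55, valid modulo lcm(36, 7) = 252: x ≡ 55 (mod 252).
Verify: 55 mod 4 = 3 ✓, 55 mod 9 = 1 ✓, 55 mod 7 = 6 ✓.

x ≡ 55 (mod 252).


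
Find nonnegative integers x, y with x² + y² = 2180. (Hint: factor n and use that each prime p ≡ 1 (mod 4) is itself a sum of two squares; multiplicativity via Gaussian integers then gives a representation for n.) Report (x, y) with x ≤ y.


Step 1: Factor n = 2180 = 2^2 · 5 · 109.
Step 2: Check the mod-4 condition on each prime factor: 2 = 2 (special); 5 ≡ 1 (mod 4), exponent 1; 109 ≡ 1 (mod 4), exponent 1.
All primes ≡ 3 (mod 4) appear to even exponent (or don't appear), so by the two-squares theorem n IS expressible as a sum of two squares.
Step 3: Build a representation. Group n = k² · m with k = 2 and m = 5 · 109 = 545 (a product of primes ≡ 1 (mod 4)); a representation of m scales to one of n via (k·x)² + (k·y)² = k²(x² + y²). Each prime p ≡ 1 (mod 4) is itself a sum of two squares; find a² by testing p − a² for a perfect square:
  5: 5 − 1² = 4 = 2² ⇒ 5 = 1² + 2².
  109: 109 − 1² = 108, 109 − 2² = 105, 109 − 3² = 100 = 10² ⇒ 109 = 3² + 10².
  Combine using the Brahmagupta–Fibonacci identity (a² + b²)(c² + d²) = (ac − bd)² + (ad + bc)² = (ac + bd)² + (ad − bc)²:
  5 · 109 = 545: from (1² + 2²)(3² + 10²), take (1·3 − 2·10, 1·10 + 2·3) = (3 − 20, 10 + 6) = (-17, 16); dropping signs (only squares matter) gives (17, 16); check 17² + 16² = 289 + 256 = 545 ✓.
  Scale by k = 2: (2·17, 2·16) = (34, 32).
Step 4: Order so x ≤ y and verify: 32² + 34² = 1024 + 1156 = 2180 = n. ✓

n = 2180 = 32² + 34² (one valid representation with x ≤ y).


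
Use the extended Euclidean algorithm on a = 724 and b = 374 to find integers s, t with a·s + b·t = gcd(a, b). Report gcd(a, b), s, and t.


Euclidean algorithm on (724, 374) — divide until remainder is 0:
  724 = 1 · 374 + 350
  374 = 1 · 350 + 24
  350 = 14 · 24 + 14
  24 = 1 · 14 + 10
  14 = 1 · 10 + 4
  10 = 2 · 4 + 2
  4 = 2 · 2 + 0
gcd(724, 374) = 2.
Track Bezout coefficients alongside the remainders: start with r₀ = 724 = a·1 + b·0 (s = 1, t = 0) and r₁ = 374 = a·0 + b·1 (s = 0, t = 1); each new remainder r_{k+1} = r_{k-1} − q_k·r_k inherits s_{k+1} = s_{k-1} − q_k·s_k, t_{k+1} = t_{k-1} − q_k·t_k, so r_k = a·s_k + b·t_k at every step:
  q = 1: r = 350, s = 1 − 1·0 = 1, t = 0 − 1·1 = -1  (check: 724·1 + 374·(-1) = 350)
  q = 1: r = 24, s = 0 − 1·1 = -1, t = 1 − 1·(-1) = 2  (check: 724·(-1) + 374·2 = 24)
  q = 14: r = 14, s = 1 − 14·(-1) = 15, t = -1 − 14·2 = -29  (check: 724·15 + 374·(-29) = 14)
  q = 1: r = 10, s = -1 − 1·15 = -16, t = 2 − 1·(-29) = 31  (check: 724·(-16) + 374·31 = 10)
  q = 1: r = 4, s = 15 − 1·(-16) = 31, t = -29 − 1·31 = -60  (check: 724·31 + 374·(-60) = 4)
  q = 2: r = 2, s = -16 − 2·31 = -78, t = 31 − 2·(-60) = 151  (check: 724·(-78) + 374·151 = 2)
The row with r = 2 (the gcd) gives the Bezout coefficients s = -78, t = 151.
Result: 724 · (-78) + 374 · (151) = 2.

gcd(724, 374) = 2; s = -78, t = 151 (check: 724·(-78) + 374·151 = 2).


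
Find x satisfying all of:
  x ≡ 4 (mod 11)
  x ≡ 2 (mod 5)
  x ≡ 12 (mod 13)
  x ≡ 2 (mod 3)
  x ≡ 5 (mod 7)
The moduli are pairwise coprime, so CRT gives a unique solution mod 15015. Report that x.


Product of moduli M = 11 · 5 · 13 · 3 · 7 = 15015.
Merge one congruence at a time:
  Start: x ≡ 4 (mod 11).
  Combine with x ≡ 2 (mod 5); new modulus lcm = 55.
    Write x = 4 + 11·t and substitute into x ≡ 2 (mod 5): 11·t ≡ 2 − 4 = -2 (mod 5).
    Reduce coefficients mod 5: 1·t ≡ 3 (mod 5).
    So t ≡ 3 (mod 5).
    Then x = 4 + 11·3 = 37, valid modulo lcm(11, 5) = 55: x ≡ 37 (mod 55).
  Combine with x ≡ 12 (mod 13); new modulus lcm = 715.
    Write x = 37 + 55·t and substitute into x ≡ 12 (mod 13): 55·t ≡ 12 − 37 = -25 (mod 13).
    Reduce coefficients mod 13: 3·t ≡ 1 (mod 13).
    The inverse of 3 mod 13 is 9 (since 3·9 = 27 = 2·13 + 1), so t ≡ 9·1 = 9 ≡ 9 (mod 13).
    Then x = 37 + 55·9 = 532, valid modulo lcm(55, 13) = 715: x ≡ 532 (mod 715).
  Combine with x ≡ 2 (mod 3); new modulus lcm = 2145.
    Write x = 532 + 715·t and substitute into x ≡ 2 (mod 3): 715·t ≡ 2 − 532 = -530 (mod 3).
    Reduce coefficients mod 3: 1·t ≡ 1 (mod 3).
    So t ≡ 1 (mod 3).
    Then x = 532 + 715·1 = 1247, valid modulo lcm(715, 3) = 2145: x ≡ 1247 (mod 2145).
  Combine with x ≡ 5 (mod 7); new modulus lcm = 15015.
    Write x = 1247 + 2145·t and substitute into x ≡ 5 (mod 7): 2145·t ≡ 5 − 1247 = -1242 (mod 7).
    Reduce coefficients mod 7: 3·t ≡ 4 (mod 7).
    The inverse of 3 mod 7 is 5 (since 3·5 = 15 = 2·7 + 1), so t ≡ 5·4 = 20 ≡ 6 (mod 7).
    Then x = 1247 + 2145·6 = 14117, valid modulo lcm(2145, 7) = 15015: x ≡ 14117 (mod 15015).
Verify against each original: 14117 mod 11 = 4, 14117 mod 5 = 2, 14117 mod 13 = 12, 14117 mod 3 = 2, 14117 mod 7 = 5.

x ≡ 14117 (mod 15015).


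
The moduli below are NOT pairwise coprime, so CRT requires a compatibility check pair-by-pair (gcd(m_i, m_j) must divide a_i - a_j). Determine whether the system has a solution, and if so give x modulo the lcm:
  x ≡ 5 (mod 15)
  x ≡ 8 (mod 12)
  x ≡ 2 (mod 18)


Moduli 15, 12, 18 are not pairwise coprime, so CRT works modulo lcm(m_i) when all pairwise compatibility conditions hold.
Pairwise compatibility: gcd(m_i, m_j) must divide a_i - a_j for every pair.
Merge one congruence at a time:
  Start: x ≡ 5 (mod 15).
  Combine with x ≡ 8 (mod 12): gcd(15, 12) = 3; 8 - 5 = 3, which IS divisible by 3, so compatible.
    Write x = 5 + 15·t and substitute into x ≡ 8 (mod 12): 15·t ≡ 8 − 5 = 3 (mod 12).
    Divide the congruence (and modulus) by g = 3: 5·t ≡ 1 (mod 4).
    Reduce coefficients mod 4: 1·t ≡ 1 (mod 4).
    So t ≡ 1 (mod 4).
    Then x = 5 + 15·1 = 20, valid modulo lcm(15, 12) = 60: x ≡ 20 (mod 60).
  Combine with x ≡ 2 (mod 18): gcd(60, 18) = 6; 2 - 20 = -18, which IS divisible by 6, so compatible.
    Write x = 20 + 60·t and substitute into x ≡ 2 (mod 18): 60·t ≡ 2 − 20 = -18 (mod 18).
    Divide the congruence (and modulus) by g = 6: 10·t ≡ -3 (mod 3).
    Reduce coefficients mod 3: 1·t ≡ 0 (mod 3).
    So t ≡ 0 (mod 3).
    Then x = 20 + 60·0 = 20, valid modulo lcm(60, 18) = 180: x ≡ 20 (mod 180).
Verify: 20 mod 15 = 5, 20 mod 12 = 8, 20 mod 18 = 2.

x ≡ 20 (mod 180).


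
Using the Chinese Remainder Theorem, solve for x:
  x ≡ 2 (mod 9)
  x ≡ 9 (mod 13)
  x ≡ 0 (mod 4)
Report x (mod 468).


Moduli 9, 13, 4 are pairwise coprime; by CRT there is a unique solution modulo M = 9 · 13 · 4 = 468.
Solve pairwise, accumulating the modulus:
  Start with x ≡ 2 (mod 9).
  Combine with x ≡ 9 (mod 13): since gcd(9, 13) = 1, we get a unique residue mod 117.
    Write x = 2 + 9·t and substitute into x ≡ 9 (mod 13): 9·t ≡ 9 − 2 = 7 (mod 13).
    The inverse of 9 mod 13 is 3 (since 9·3 = 27 = 2·13 + 1), so t ≡ 3·7 = 21 ≡ 8 (mod 13).
    Then x = 2 + 9·8 = 74, valid modulo lcm(9, 13) = 117: x ≡ 74 (mod 117).
  Combine with x ≡ 0 (mod 4): since gcd(117, 4) = 1, we get a unique residue mod 468.
    Write x = 74 + 117·t and substitute into x ≡ 0 (mod 4): 117·t ≡ 0 − 74 = -74 (mod 4).
    Reduce coefficients mod 4: 1·t ≡ 2 (mod 4).
    So t ≡ 2 (mod 4).
    Then x = 74 + 117·2 = 308, valid modulo lcm(117, 4) = 468: x ≡ 308 (mod 468).
Verify: 308 mod 9 = 2 ✓, 308 mod 13 = 9 ✓, 308 mod 4 = 0 ✓.

x ≡ 308 (mod 468).


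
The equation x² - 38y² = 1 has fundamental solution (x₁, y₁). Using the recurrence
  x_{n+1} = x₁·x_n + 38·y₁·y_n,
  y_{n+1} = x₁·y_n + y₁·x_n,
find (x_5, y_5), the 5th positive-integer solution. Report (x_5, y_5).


Step 1: Find the fundamental solution (x₁, y₁) of x² - 38y² = 1.
  Expand √38 as a continued fraction. a₀ = ⌊√38⌋ = 6; iterate m_{k+1} = d_k·a_k − m_k, d_{k+1} = (38 − m_{k+1}²)/d_k, a_{k+1} = ⌊(a₀ + m_{k+1})/d_{k+1}⌋ (starting m₀ = 0, d₀ = 1), with convergents p_k = a_k·p_{k-1} + p_{k-2}, q_k = a_k·q_{k-1} + q_{k-2} (p₋₁ = 1, q₋₁ = 0):
  k = 0: a₀ = 6; p₀/q₀ = 6/1; p₀² − 38·q₀² = 36 − 38 = -2.
  k = 1: m = 6, d = 2, a = ⌊(6 + 6)/2⌋ = 6; p/q = (6·6 + 1)/(6·1 + 0) = 37/6; p² − 38·q² = 1369 − 1368 = 1.
  The first convergent with p² − 38·q² = 1 gives the fundamental solution (x₁, y₁) = (37, 6).
Step 2: Apply the recurrence (x_{n+1}, y_{n+1}) = (x₁x_n + 38y₁y_n, x₁y_n + y₁x_n) repeatedly.
  From (x_1, y_1) = (37, 6): x_2 = 37·37 + 38·6·6 = 2737; y_2 = 37·6 + 6·37 = 444.
  From (x_2, y_2) = (2737, 444): x_3 = 37·2737 + 38·6·444 = 202501; y_3 = 37·444 + 6·2737 = 32850.
  From (x_3, y_3) = (202501, 32850): x_4 = 37·202501 + 38·6·32850 = 14982337; y_4 = 37·32850 + 6·202501 = 2430456.
  From (x_4, y_4) = (14982337, 2430456): x_5 = 37·14982337 + 38·6·2430456 = 1108490437; y_5 = 37·2430456 + 6·14982337 = 179820894.
Step 3: Verify x_5² - 38·y_5² = 1228751048920450969 - 1228751048920450968 = 1 (should be 1). ✓

(x_1, y_1) = (37, 6); (x_5, y_5) = (1108490437, 179820894).


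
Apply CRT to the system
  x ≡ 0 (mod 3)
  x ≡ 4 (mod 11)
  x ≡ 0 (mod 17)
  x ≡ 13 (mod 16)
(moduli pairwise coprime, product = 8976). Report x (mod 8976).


Product of moduli M = 3 · 11 · 17 · 16 = 8976.
Merge one congruence at a time:
  Start: x ≡ 0 (mod 3).
  Combine with x ≡ 4 (mod 11); new modulus lcm = 33.
    Write x = 0 + 3·t and substitute into x ≡ 4 (mod 11): 3·t ≡ 4 − 0 = 4 (mod 11).
    The inverse of 3 mod 11 is 4 (since 3·4 = 12 = 1·11 + 1), so t ≡ 4·4 = 16 ≡ 5 (mod 11).
    Then x = 0 + 3·5 = 15, valid modulo lcm(3, 11) = 33: x ≡ 15 (mod 33).
  Combine with x ≡ 0 (mod 17); new modulus lcm = 561.
    Write x = 15 + 33·t and substitute into x ≡ 0 (mod 17): 33·t ≡ 0 − 15 = -15 (mod 17).
    Reduce coefficients mod 17: 16·t ≡ 2 (mod 17).
    The inverse of 16 mod 17 is 16 (since 16·16 = 256 = 15·17 + 1), so t ≡ 16·2 = 32 ≡ 15 (mod 17).
    Then x = 15 + 33·15 = 510, valid modulo lcm(33, 17) = 561: x ≡ 510 (mod 561).
  Combine with x ≡ 13 (mod 16); new modulus lcm = 8976.
    Write x = 510 + 561·t and substitute into x ≡ 13 (mod 16): 561·t ≡ 13 − 510 = -497 (mod 16).
    Reduce coefficients mod 16: 1·t ≡ 15 (mod 16).
    So t ≡ 15 (mod 16).
    Then x = 510 + 561·15 = 8925, valid modulo lcm(561, 16) = 8976: x ≡ 8925 (mod 8976).
Verify against each original: 8925 mod 3 = 0, 8925 mod 11 = 4, 8925 mod 17 = 0, 8925 mod 16 = 13.

x ≡ 8925 (mod 8976).


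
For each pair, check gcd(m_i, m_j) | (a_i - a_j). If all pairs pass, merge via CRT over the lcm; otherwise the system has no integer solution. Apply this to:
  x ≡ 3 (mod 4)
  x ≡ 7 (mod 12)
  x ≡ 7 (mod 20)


Moduli 4, 12, 20 are not pairwise coprime, so CRT works modulo lcm(m_i) when all pairwise compatibility conditions hold.
Pairwise compatibility: gcd(m_i, m_j) must divide a_i - a_j for every pair.
Merge one congruence at a time:
  Start: x ≡ 3 (mod 4).
  Combine with x ≡ 7 (mod 12): gcd(4, 12) = 4; 7 - 3 = 4, which IS divisible by 4, so compatible.
    Write x = 3 + 4·t and substitute into x ≡ 7 (mod 12): 4·t ≡ 7 − 3 = 4 (mod 12).
    Divide the congruence (and modulus) by g = 4: 1·t ≡ 1 (mod 3).
    So t ≡ 1 (mod 3).
    Then x = 3 + 4·1 = 7, valid modulo lcm(4, 12) = 12: x ≡ 7 (mod 12).
  Combine with x ≡ 7 (mod 20): gcd(12, 20) = 4; 7 - 7 = 0, which IS divisible by 4, so compatible.
    Write x = 7 + 12·t and substitute into x ≡ 7 (mod 20): 12·t ≡ 7 − 7 = 0 (mod 20).
    Divide the congruence (and modulus) by g = 4: 3·t ≡ 0 (mod 5).
    The inverse of 3 mod 5 is 2 (since 3·2 = 6 = 1·5 + 1), so t ≡ 2·0 = 0 ≡ 0 (mod 5).
    Then x = 7 + 12·0 = 7, valid modulo lcm(12, 20) = 60: x ≡ 7 (mod 60).
Verify: 7 mod 4 = 3, 7 mod 12 = 7, 7 mod 20 = 7.

x ≡ 7 (mod 60).


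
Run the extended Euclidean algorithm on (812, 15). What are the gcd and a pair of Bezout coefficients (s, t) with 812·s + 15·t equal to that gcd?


Euclidean algorithm on (812, 15) — divide until remainder is 0:
  812 = 54 · 15 + 2
  15 = 7 · 2 + 1
  2 = 2 · 1 + 0
gcd(812, 15) = 1.
Track Bezout coefficients alongside the remainders: start with r₀ = 812 = a·1 + b·0 (s = 1, t = 0) and r₁ = 15 = a·0 + b·1 (s = 0, t = 1); each new remainder r_{k+1} = r_{k-1} − q_k·r_k inherits s_{k+1} = s_{k-1} − q_k·s_k, t_{k+1} = t_{k-1} − q_k·t_k, so r_k = a·s_k + b·t_k at every step:
  q = 54: r = 2, s = 1 − 54·0 = 1, t = 0 − 54·1 = -54  (check: 812·1 + 15·(-54) = 2)
  q = 7: r = 1, s = 0 − 7·1 = -7, t = 1 − 7·(-54) = 379  (check: 812·(-7) + 15·379 = 1)
The row with r = 1 (the gcd) gives the Bezout coefficients s = -7, t = 379.
Result: 812 · (-7) + 15 · (379) = 1.

gcd(812, 15) = 1; s = -7, t = 379 (check: 812·(-7) + 15·379 = 1).


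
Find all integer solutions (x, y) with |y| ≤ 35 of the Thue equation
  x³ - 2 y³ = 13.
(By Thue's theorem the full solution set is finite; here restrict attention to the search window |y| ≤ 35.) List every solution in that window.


The equation is x³ - 2y³ = 13. For fixed y, x³ = 2·y³ + 13, so a solution requires the RHS to be a perfect cube.
Strategy: iterate y from -35 to 35, compute RHS = 2·y³ + 13, and check whether it is a (positive or negative) perfect cube.
Check small values of y:
  y = 0: RHS = 13 is not a perfect cube.
  y = 1: RHS = 15 is not a perfect cube.
  y = -1: RHS = 11 is not a perfect cube.
  y = 2: RHS = 29 is not a perfect cube.
  y = -2: RHS = -3 is not a perfect cube.
  y = 3: RHS = 67 is not a perfect cube.
  y = -3: RHS = -41 is not a perfect cube.
Continuing the search up to |y| = 35 finds no solutions either.
No (x, y) in the scanned range satisfies the equation.

No integer solutions with |y| ≤ 35.


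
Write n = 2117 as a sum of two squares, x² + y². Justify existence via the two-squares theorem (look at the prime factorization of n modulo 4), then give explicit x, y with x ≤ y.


Step 1: Factor n = 2117 = 29 · 73.
Step 2: Check the mod-4 condition on each prime factor: 29 ≡ 1 (mod 4), exponent 1; 73 ≡ 1 (mod 4), exponent 1.
All primes ≡ 3 (mod 4) appear to even exponent (or don't appear), so by the two-squares theorem n IS expressible as a sum of two squares.
Step 3: Build a representation. Here n = 29 · 73 is a product of primes ≡ 1 (mod 4). Each prime p ≡ 1 (mod 4) is itself a sum of two squares; find a² by testing p − a² for a perfect square:
  29: 29 − 1² = 28, 29 − 2² = 25 = 5² ⇒ 29 = 2² + 5².
  73: 73 − 1² = 72, 73 − 2² = 69, 73 − 3² = 64 = 8² ⇒ 73 = 3² + 8².
  Combine using the Brahmagupta–Fibonacci identity (a² + b²)(c² + d²) = (ac − bd)² + (ad + bc)² = (ac + bd)² + (ad − bc)²:
  29 · 73 = 2117: from (2² + 5²)(3² + 8²), take (2·3 − 5·8, 2·8 + 5·3) = (6 − 40, 16 + 15) = (-34, 31); dropping signs (only squares matter) gives (34, 31); check 34² + 31² = 1156 + 961 = 2117 ✓.
Step 4: Order so x ≤ y and verify: 31² + 34² = 961 + 1156 = 2117 = n. ✓

n = 2117 = 31² + 34² (one valid representation with x ≤ y).


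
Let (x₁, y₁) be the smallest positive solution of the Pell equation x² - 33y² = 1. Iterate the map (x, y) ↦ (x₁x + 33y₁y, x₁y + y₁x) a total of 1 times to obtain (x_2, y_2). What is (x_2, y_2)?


Step 1: Find the fundamental solution (x₁, y₁) of x² - 33y² = 1.
  Expand √33 as a continued fraction. a₀ = ⌊√33⌋ = 5; iterate m_{k+1} = d_k·a_k − m_k, d_{k+1} = (33 − m_{k+1}²)/d_k, a_{k+1} = ⌊(a₀ + m_{k+1})/d_{k+1}⌋ (starting m₀ = 0, d₀ = 1), with convergents p_k = a_k·p_{k-1} + p_{k-2}, q_k = a_k·q_{k-1} + q_{k-2} (p₋₁ = 1, q₋₁ = 0):
  k = 0: a₀ = 5; p₀/q₀ = 5/1; p₀² − 33·q₀² = 25 − 33 = -8.
  k = 1: m = 5, d = 8, a = ⌊(5 + 5)/8⌋ = 1; p/q = (1·5 + 1)/(1·1 + 0) = 6/1; p² − 33·q² = 36 − 33 = 3.
  k = 2: m = 3, d = 3, a = ⌊(5 + 3)/3⌋ = 2; p/q = (2·6 + 5)/(2·1 + 1) = 17/3; p² − 33·q² = 289 − 297 = -8.
  k = 3: m = 3, d = 8, a = ⌊(5 + 3)/8⌋ = 1; p/q = (1·17 + 6)/(1·3 + 1) = 23/4; p² − 33·q² = 529 − 528 = 1.
  The first convergent with p² − 33·q² = 1 gives the fundamental solution (x₁, y₁) = (23, 4).
Step 2: Apply the recurrence (x_{n+1}, y_{n+1}) = (x₁x_n + 33y₁y_n, x₁y_n + y₁x_n) repeatedly.
  From (x_1, y_1) = (23, 4): x_2 = 23·23 + 33·4·4 = 1057; y_2 = 23·4 + 4·23 = 184.
Step 3: Verify x_2² - 33·y_2² = 1117249 - 1117248 = 1 (should be 1). ✓

(x_1, y_1) = (23, 4); (x_2, y_2) = (1057, 184).


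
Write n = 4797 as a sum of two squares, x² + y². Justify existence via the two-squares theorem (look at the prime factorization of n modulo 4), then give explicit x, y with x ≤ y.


Step 1: Factor n = 4797 = 3^2 · 13 · 41.
Step 2: Check the mod-4 condition on each prime factor: 3 ≡ 3 (mod 4), exponent 2 (must be even); 13 ≡ 1 (mod 4), exponent 1; 41 ≡ 1 (mod 4), exponent 1.
All primes ≡ 3 (mod 4) appear to even exponent (or don't appear), so by the two-squares theorem n IS expressible as a sum of two squares.
Step 3: Build a representation. Group n = k² · m with k = 3 and m = 13 · 41 = 533 (a product of primes ≡ 1 (mod 4)); a representation of m scales to one of n via (k·x)² + (k·y)² = k²(x² + y²). Each prime p ≡ 1 (mod 4) is itself a sum of two squares; find a² by testing p − a² for a perfect square:
  13: 13 − 1² = 12, 13 − 2² = 9 = 3² ⇒ 13 = 2² + 3².
  41: 41 − 1² = 40, 41 − 2² = 37, 41 − 3² = 32, 41 − 4² = 25 = 5² ⇒ 41 = 4² + 5².
  Combine using the Brahmagupta–Fibonacci identity (a² + b²)(c² + d²) = (ac − bd)² + (ad + bc)² = (ac + bd)² + (ad − bc)²:
  13 · 41 = 533: from (2² + 3²)(4² + 5²), take (2·4 − 3·5, 2·5 + 3·4) = (8 − 15, 10 + 12) = (-7, 22); dropping signs (only squares matter) gives (7, 22); check 7² + 22² = 49 + 484 = 533 ✓.
  Scale by k = 3: (3·7, 3·22) = (21, 66).
Step 4: Order so x ≤ y and verify: 21² + 66² = 441 + 4356 = 4797 = n. ✓

n = 4797 = 21² + 66² (one valid representation with x ≤ y).


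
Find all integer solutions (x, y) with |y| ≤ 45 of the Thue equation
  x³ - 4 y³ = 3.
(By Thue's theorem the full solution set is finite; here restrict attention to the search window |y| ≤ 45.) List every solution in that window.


The equation is x³ - 4y³ = 3. For fixed y, x³ = 4·y³ + 3, so a solution requires the RHS to be a perfect cube.
Strategy: iterate y from -45 to 45, compute RHS = 4·y³ + 3, and check whether it is a (positive or negative) perfect cube.
Check small values of y:
  y = 0: RHS = 3 is not a perfect cube.
  y = 1: RHS = 7 is not a perfect cube.
  y = -1: RHS = -1 = (-1)³ ⇒ x = -1 works.
  y = 2: RHS = 35 is not a perfect cube.
  y = -2: RHS = -29 is not a perfect cube.
  y = 3: RHS = 111 is not a perfect cube.
  y = -3: RHS = -105 is not a perfect cube.
Continuing the search up to |y| = 45 finds no further solutions beyond those listed.
Collected solutions: (-1, -1).

Solutions (with |y| ≤ 45): (-1, -1).


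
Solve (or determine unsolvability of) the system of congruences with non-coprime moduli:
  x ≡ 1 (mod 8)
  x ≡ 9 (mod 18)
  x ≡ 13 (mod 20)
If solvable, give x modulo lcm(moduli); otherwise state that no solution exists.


Moduli 8, 18, 20 are not pairwise coprime, so CRT works modulo lcm(m_i) when all pairwise compatibility conditions hold.
Pairwise compatibility: gcd(m_i, m_j) must divide a_i - a_j for every pair.
Merge one congruence at a time:
  Start: x ≡ 1 (mod 8).
  Combine with x ≡ 9 (mod 18): gcd(8, 18) = 2; 9 - 1 = 8, which IS divisible by 2, so compatible.
    Write x = 1 + 8·t and substitute into x ≡ 9 (mod 18): 8·t ≡ 9 − 1 = 8 (mod 18).
    Divide the congruence (and modulus) by g = 2: 4·t ≡ 4 (mod 9).
    The inverse of 4 mod 9 is 7 (since 4·7 = 28 = 3·9 + 1), so t ≡ 7·4 = 28 ≡ 1 (mod 9).
    Then x = 1 + 8·1 = 9, valid modulo lcm(8, 18) = 72: x ≡ 9 (mod 72).
  Combine with x ≡ 13 (mod 20): gcd(72, 20) = 4; 13 - 9 = 4, which IS divisible by 4, so compatible.
    Write x = 9 + 72·t and substitute into x ≡ 13 (mod 20): 72·t ≡ 13 − 9 = 4 (mod 20).
    Divide the congruence (and modulus) by g = 4: 18·t ≡ 1 (mod 5).
    Reduce coefficients mod 5: 3·t ≡ 1 (mod 5).
    The inverse of 3 mod 5 is 2 (since 3·2 = 6 = 1·5 + 1), so t ≡ 2·1 = 2 ≡ 2 (mod 5).
    Then x = 9 + 72·2 = 153, valid modulo lcm(72, 20) = 360: x ≡ 153 (mod 360).
Verify: 153 mod 8 = 1, 153 mod 18 = 9, 153 mod 20 = 13.

x ≡ 153 (mod 360).


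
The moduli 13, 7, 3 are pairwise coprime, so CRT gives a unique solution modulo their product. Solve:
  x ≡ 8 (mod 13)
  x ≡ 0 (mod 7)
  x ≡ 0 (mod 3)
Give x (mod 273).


Moduli 13, 7, 3 are pairwise coprime; by CRT there is a unique solution modulo M = 13 · 7 · 3 = 273.
Solve pairwise, accumulating the modulus:
  Start with x ≡ 8 (mod 13).
  Combine with x ≡ 0 (mod 7): since gcd(13, 7) = 1, we get a unique residue mod 91.
    Write x = 8 + 13·t and substitute into x ≡ 0 (mod 7): 13·t ≡ 0 − 8 = -8 (mod 7).
    Reduce coefficients mod 7: 6·t ≡ 6 (mod 7).
    The inverse of 6 mod 7 is 6 (since 6·6 = 36 = 5·7 + 1), so t ≡ 6·6 = 36 ≡ 1 (mod 7).
    Then x = 8 + 13·1 = 21, valid modulo lcm(13, 7) = 91: x ≡ 21 (mod 91).
  Combine with x ≡ 0 (mod 3): since gcd(91, 3) = 1, we get a unique residue mod 273.
    Write x = 21 + 91·t and substitute into x ≡ 0 (mod 3): 91·t ≡ 0 − 21 = -21 (mod 3).
    Reduce coefficients mod 3: 1·t ≡ 0 (mod 3).
    So t ≡ 0 (mod 3).
    Then x = 21 + 91·0 = 21, valid modulo lcm(91, 3) = 273: x ≡ 21 (mod 273).
Verify: 21 mod 13 = 8 ✓, 21 mod 7 = 0 ✓, 21 mod 3 = 0 ✓.

x ≡ 21 (mod 273).


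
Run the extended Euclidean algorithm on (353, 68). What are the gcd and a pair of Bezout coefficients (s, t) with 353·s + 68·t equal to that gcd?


Euclidean algorithm on (353, 68) — divide until remainder is 0:
  353 = 5 · 68 + 13
  68 = 5 · 13 + 3
  13 = 4 · 3 + 1
  3 = 3 · 1 + 0
gcd(353, 68) = 1.
Track Bezout coefficients alongside the remainders: start with r₀ = 353 = a·1 + b·0 (s = 1, t = 0) and r₁ = 68 = a·0 + b·1 (s = 0, t = 1); each new remainder r_{k+1} = r_{k-1} − q_k·r_k inherits s_{k+1} = s_{k-1} − q_k·s_k, t_{k+1} = t_{k-1} − q_k·t_k, so r_k = a·s_k + b·t_k at every step:
  q = 5: r = 13, s = 1 − 5·0 = 1, t = 0 − 5·1 = -5  (check: 353·1 + 68·(-5) = 13)
  q = 5: r = 3, s = 0 − 5·1 = -5, t = 1 − 5·(-5) = 26  (check: 353·(-5) + 68·26 = 3)
  q = 4: r = 1, s = 1 − 4·(-5) = 21, t = -5 − 4·26 = -109  (check: 353·21 + 68·(-109) = 1)
The row with r = 1 (the gcd) gives the Bezout coefficients s = 21, t = -109.
Result: 353 · (21) + 68 · (-109) = 1.

gcd(353, 68) = 1; s = 21, t = -109 (check: 353·21 + 68·(-109) = 1).


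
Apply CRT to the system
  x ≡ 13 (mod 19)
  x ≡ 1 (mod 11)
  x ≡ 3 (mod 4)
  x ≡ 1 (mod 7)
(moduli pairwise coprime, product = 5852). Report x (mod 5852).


Product of moduli M = 19 · 11 · 4 · 7 = 5852.
Merge one congruence at a time:
  Start: x ≡ 13 (mod 19).
  Combine with x ≡ 1 (mod 11); new modulus lcm = 209.
    Write x = 13 + 19·t and substitute into x ≡ 1 (mod 11): 19·t ≡ 1 − 13 = -12 (mod 11).
    Reduce coefficients mod 11: 8·t ≡ 10 (mod 11).
    The inverse of 8 mod 11 is 7 (since 8·7 = 56 = 5·11 + 1), so t ≡ 7·10 = 70 ≡ 4 (mod 11).
    Then x = 13 + 19·4 = 89, valid modulo lcm(19, 11) = 209: x ≡ 89 (mod 209).
  Combine with x ≡ 3 (mod 4); new modulus lcm = 836.
    Write x = 89 + 209·t and substitute into x ≡ 3 (mod 4): 209·t ≡ 3 − 89 = -86 (mod 4).
    Reduce coefficients mod 4: 1·t ≡ 2 (mod 4).
    So t ≡ 2 (mod 4).
    Then x = 89 + 209·2 = 507, valid modulo lcm(209, 4) = 836: x ≡ 507 (mod 836).
  Combine with x ≡ 1 (mod 7); new modulus lcm = 5852.
    Write x = 507 + 836·t and substitute into x ≡ 1 (mod 7): 836·t ≡ 1 − 507 = -506 (mod 7).
    Reduce coefficients mod 7: 3·t ≡ 5 (mod 7).
    The inverse of 3 mod 7 is 5 (since 3·5 = 15 = 2·7 + 1), so t ≡ 5·5 = 25 ≡ 4 (mod 7).
    Then x = 507 + 836·4 = 3851, valid modulo lcm(836, 7) = 5852: x ≡ 3851 (mod 5852).
Verify against each original: 3851 mod 19 = 13, 3851 mod 11 = 1, 3851 mod 4 = 3, 3851 mod 7 = 1.

x ≡ 3851 (mod 5852).


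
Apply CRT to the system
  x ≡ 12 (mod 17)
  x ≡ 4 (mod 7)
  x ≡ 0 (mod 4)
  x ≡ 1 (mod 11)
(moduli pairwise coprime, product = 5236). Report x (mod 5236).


Product of moduli M = 17 · 7 · 4 · 11 = 5236.
Merge one congruence at a time:
  Start: x ≡ 12 (mod 17).
  Combine with x ≡ 4 (mod 7); new modulus lcm = 119.
    Write x = 12 + 17·t and substitute into x ≡ 4 (mod 7): 17·t ≡ 4 − 12 = -8 (mod 7).
    Reduce coefficients mod 7: 3·t ≡ 6 (mod 7).
    The inverse of 3 mod 7 is 5 (since 3·5 = 15 = 2·7 + 1), so t ≡ 5·6 = 30 ≡ 2 (mod 7).
    Then x = 12 + 17·2 = 46, valid modulo lcm(17, 7) = 119: x ≡ 46 (mod 119).
  Combine with x ≡ 0 (mod 4); new modulus lcm = 476.
    Write x = 46 + 119·t and substitute into x ≡ 0 (mod 4): 119·t ≡ 0 − 46 = -46 (mod 4).
    Reduce coefficients mod 4: 3·t ≡ 2 (mod 4).
    The inverse of 3 mod 4 is 3 (since 3·3 = 9 = 2·4 + 1), so t ≡ 3·2 = 6 ≡ 2 (mod 4).
    Then x = 46 + 119·2 = 284, valid modulo lcm(119, 4) = 476: x ≡ 284 (mod 476).
  Combine with x ≡ 1 (mod 11); new modulus lcm = 5236.
    Write x = 284 + 476·t and substitute into x ≡ 1 (mod 11): 476·t ≡ 1 − 284 = -283 (mod 11).
    Reduce coefficients mod 11: 3·t ≡ 3 (mod 11).
    The inverse of 3 mod 11 is 4 (since 3·4 = 12 = 1·11 + 1), so t ≡ 4·3 = 12 ≡ 1 (mod 11).
    Then x = 284 + 476·1 = 760, valid modulo lcm(476, 11) = 5236: x ≡ 760 (mod 5236).
Verify against each original: 760 mod 17 = 12, 760 mod 7 = 4, 760 mod 4 = 0, 760 mod 11 = 1.

x ≡ 760 (mod 5236).


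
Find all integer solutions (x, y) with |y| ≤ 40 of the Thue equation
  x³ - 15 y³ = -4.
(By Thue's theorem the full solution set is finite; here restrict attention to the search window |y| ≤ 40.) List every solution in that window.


The equation is x³ - 15y³ = -4. For fixed y, x³ = 15·y³ − 4, so a solution requires the RHS to be a perfect cube.
Strategy: iterate y from -40 to 40, compute RHS = 15·y³ − 4, and check whether it is a (positive or negative) perfect cube.
Check small values of y:
  y = 0: RHS = -4 is not a perfect cube.
  y = 1: RHS = 11 is not a perfect cube.
  y = -1: RHS = -19 is not a perfect cube.
  y = 2: RHS = 116 is not a perfect cube.
  y = -2: RHS = -124 is not a perfect cube.
  y = 3: RHS = 401 is not a perfect cube.
  y = -3: RHS = -409 is not a perfect cube.
Continuing the search up to |y| = 40 finds no solutions either.
No (x, y) in the scanned range satisfies the equation.

No integer solutions with |y| ≤ 40.


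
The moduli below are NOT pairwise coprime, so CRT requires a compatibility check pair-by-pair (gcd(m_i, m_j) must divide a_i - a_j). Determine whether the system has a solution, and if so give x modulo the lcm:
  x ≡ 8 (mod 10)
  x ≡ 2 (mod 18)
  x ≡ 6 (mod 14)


Moduli 10, 18, 14 are not pairwise coprime, so CRT works modulo lcm(m_i) when all pairwise compatibility conditions hold.
Pairwise compatibility: gcd(m_i, m_j) must divide a_i - a_j for every pair.
Merge one congruence at a time:
  Start: x ≡ 8 (mod 10).
  Combine with x ≡ 2 (mod 18): gcd(10, 18) = 2; 2 - 8 = -6, which IS divisible by 2, so compatible.
    Write x = 8 + 10·t and substitute into x ≡ 2 (mod 18): 10·t ≡ 2 − 8 = -6 (mod 18).
    Divide the congruence (and modulus) by g = 2: 5·t ≡ -3 (mod 9).
    Reduce coefficients mod 9: 5·t ≡ 6 (mod 9).
    The inverse of 5 mod 9 is 2 (since 5·2 = 10 = 1·9 + 1), so t ≡ 2·6 = 12 ≡ 3 (mod 9).
    Then x = 8 + 10·3 = 38, valid modulo lcm(10, 18) = 90: x ≡ 38 (mod 90).
  Combine with x ≡ 6 (mod 14): gcd(90, 14) = 2; 6 - 38 = -32, which IS divisible by 2, so compatible.
    Write x = 38 + 90·t and substitute into x ≡ 6 (mod 14): 90·t ≡ 6 − 38 = -32 (mod 14).
    Divide the congruence (and modulus) by g = 2: 45·t ≡ -16 (mod 7).
    Reduce coefficients mod 7: 3·t ≡ 5 (mod 7).
    The inverse of 3 mod 7 is 5 (since 3·5 = 15 = 2·7 + 1), so t ≡ 5·5 = 25 ≡ 4 (mod 7).
    Then x = 38 + 90·4 = 398, valid modulo lcm(90, 14) = 630: x ≡ 398 (mod 630).
Verify: 398 mod 10 = 8, 398 mod 18 = 2, 398 mod 14 = 6.

x ≡ 398 (mod 630).


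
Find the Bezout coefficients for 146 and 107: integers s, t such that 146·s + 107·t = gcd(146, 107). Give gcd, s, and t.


Euclidean algorithm on (146, 107) — divide until remainder is 0:
  146 = 1 · 107 + 39
  107 = 2 · 39 + 29
  39 = 1 · 29 + 10
  29 = 2 · 10 + 9
  10 = 1 · 9 + 1
  9 = 9 · 1 + 0
gcd(146, 107) = 1.
Track Bezout coefficients alongside the remainders: start with r₀ = 146 = a·1 + b·0 (s = 1, t = 0) and r₁ = 107 = a·0 + b·1 (s = 0, t = 1); each new remainder r_{k+1} = r_{k-1} − q_k·r_k inherits s_{k+1} = s_{k-1} − q_k·s_k, t_{k+1} = t_{k-1} − q_k·t_k, so r_k = a·s_k + b·t_k at every step:
  q = 1: r = 39, s = 1 − 1·0 = 1, t = 0 − 1·1 = -1  (check: 146·1 + 107·(-1) = 39)
  q = 2: r = 29, s = 0 − 2·1 = -2, t = 1 − 2·(-1) = 3  (check: 146·(-2) + 107·3 = 29)
  q = 1: r = 10, s = 1 − 1·(-2) = 3, t = -1 − 1·3 = -4  (check: 146·3 + 107·(-4) = 10)
  q = 2: r = 9, s = -2 − 2·3 = -8, t = 3 − 2·(-4) = 11  (check: 146·(-8) + 107·11 = 9)
  q = 1: r = 1, s = 3 − 1·(-8) = 11, t = -4 − 1·11 = -15  (check: 146·11 + 107·(-15) = 1)
The row with r = 1 (the gcd) gives the Bezout coefficients s = 11, t = -15.
Result: 146 · (11) + 107 · (-15) = 1.

gcd(146, 107) = 1; s = 11, t = -15 (check: 146·11 + 107·(-15) = 1).


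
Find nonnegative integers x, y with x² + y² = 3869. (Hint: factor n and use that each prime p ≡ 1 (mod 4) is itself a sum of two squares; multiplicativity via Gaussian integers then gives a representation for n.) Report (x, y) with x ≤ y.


Step 1: Factor n = 3869 = 53 · 73.
Step 2: Check the mod-4 condition on each prime factor: 53 ≡ 1 (mod 4), exponent 1; 73 ≡ 1 (mod 4), exponent 1.
All primes ≡ 3 (mod 4) appear to even exponent (or don't appear), so by the two-squares theorem n IS expressible as a sum of two squares.
Step 3: Build a representation. Here n = 53 · 73 is a product of primes ≡ 1 (mod 4). Each prime p ≡ 1 (mod 4) is itself a sum of two squares; find a² by testing p − a² for a perfect square:
  53: 53 − 1² = 52, 53 − 2² = 49 = 7² ⇒ 53 = 2² + 7².
  73: 73 − 1² = 72, 73 − 2² = 69, 73 − 3² = 64 = 8² ⇒ 73 = 3² + 8².
  Combine using the Brahmagupta–Fibonacci identity (a² + b²)(c² + d²) = (ac − bd)² + (ad + bc)² = (ac + bd)² + (ad − bc)²:
  53 · 73 = 3869: from (2² + 7²)(3² + 8²), take (2·3 − 7·8, 2·8 + 7·3) = (6 − 56, 16 + 21) = (-50, 37); dropping signs (only squares matter) gives (50, 37); check 50² + 37² = 2500 + 1369 = 3869 ✓.
Step 4: Order so x ≤ y and verify: 37² + 50² = 1369 + 2500 = 3869 = n. ✓

n = 3869 = 37² + 50² (one valid representation with x ≤ y).


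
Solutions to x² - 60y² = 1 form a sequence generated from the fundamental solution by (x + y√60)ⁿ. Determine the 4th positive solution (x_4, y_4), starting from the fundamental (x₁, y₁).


Step 1: Find the fundamental solution (x₁, y₁) of x² - 60y² = 1.
  Expand √60 as a continued fraction. a₀ = ⌊√60⌋ = 7; iterate m_{k+1} = d_k·a_k − m_k, d_{k+1} = (60 − m_{k+1}²)/d_k, a_{k+1} = ⌊(a₀ + m_{k+1})/d_{k+1}⌋ (starting m₀ = 0, d₀ = 1), with convergents p_k = a_k·p_{k-1} + p_{k-2}, q_k = a_k·q_{k-1} + q_{k-2} (p₋₁ = 1, q₋₁ = 0):
  k = 0: a₀ = 7; p₀/q₀ = 7/1; p₀² − 60·q₀² = 49 − 60 = -11.
  k = 1: m = 7, d = 11, a = ⌊(7 + 7)/11⌋ = 1; p/q = (1·7 + 1)/(1·1 + 0) = 8/1; p² − 60·q² = 64 − 60 = 4.
  k = 2: m = 4, d = 4, a = ⌊(7 + 4)/4⌋ = 2; p/q = (2·8 + 7)/(2·1 + 1) = 23/3; p² − 60·q² = 529 − 540 = -11.
  k = 3: m = 4, d = 11, a = ⌊(7 + 4)/11⌋ = 1; p/q = (1·23 + 8)/(1·3 + 1) = 31/4; p² − 60·q² = 961 − 960 = 1.
  The first convergent with p² − 60·q² = 1 gives the fundamental solution (x₁, y₁) = (31, 4).
Step 2: Apply the recurrence (x_{n+1}, y_{n+1}) = (x₁x_n + 60y₁y_n, x₁y_n + y₁x_n) repeatedly.
  From (x_1, y_1) = (31, 4): x_2 = 31·31 + 60·4·4 = 1921; y_2 = 31·4 + 4·31 = 248.
  From (x_2, y_2) = (1921, 248): x_3 = 31·1921 + 60·4·248 = 119071; y_3 = 31·248 + 4·1921 = 15372.
  From (x_3, y_3) = (119071, 15372): x_4 = 31·119071 + 60·4·15372 = 7380481; y_4 = 31·15372 + 4·119071 = 952816.
Step 3: Verify x_4² - 60·y_4² = 54471499791361 - 54471499791360 = 1 (should be 1). ✓

(x_1, y_1) = (31, 4); (x_4, y_4) = (7380481, 952816).


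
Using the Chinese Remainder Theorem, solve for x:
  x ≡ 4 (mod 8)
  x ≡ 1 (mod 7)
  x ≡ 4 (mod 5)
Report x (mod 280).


Moduli 8, 7, 5 are pairwise coprime; by CRT there is a unique solution modulo M = 8 · 7 · 5 = 280.
Solve pairwise, accumulating the modulus:
  Start with x ≡ 4 (mod 8).
  Combine with x ≡ 1 (mod 7): since gcd(8, 7) = 1, we get a unique residue mod 56.
    Write x = 4 + 8·t and substitute into x ≡ 1 (mod 7): 8·t ≡ 1 − 4 = -3 (mod 7).
    Reduce coefficients mod 7: 1·t ≡ 4 (mod 7).
    So t ≡ 4 (mod 7).
    Then x = 4 + 8·4 = 36, valid modulo lcm(8, 7) = 56: x ≡ 36 (mod 56).
  Combine with x ≡ 4 (mod 5): since gcd(56, 5) = 1, we get a unique residue mod 280.
    Write x = 36 + 56·t and substitute into x ≡ 4 (mod 5): 56·t ≡ 4 − 36 = -32 (mod 5).
    Reduce coefficients mod 5: 1·t ≡ 3 (mod 5).
    So t ≡ 3 (mod 5).
    Then x = 36 + 56·3 = 204, valid modulo lcm(56, 5) = 280: x ≡ 204 (mod 280).
Verify: 204 mod 8 = 4 ✓, 204 mod 7 = 1 ✓, 204 mod 5 = 4 ✓.

x ≡ 204 (mod 280).


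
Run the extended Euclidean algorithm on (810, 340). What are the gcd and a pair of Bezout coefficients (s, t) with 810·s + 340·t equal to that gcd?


Euclidean algorithm on (810, 340) — divide until remainder is 0:
  810 = 2 · 340 + 130
  340 = 2 · 130 + 80
  130 = 1 · 80 + 50
  80 = 1 · 50 + 30
  50 = 1 · 30 + 20
  30 = 1 · 20 + 10
  20 = 2 · 10 + 0
gcd(810, 340) = 10.
Track Bezout coefficients alongside the remainders: start with r₀ = 810 = a·1 + b·0 (s = 1, t = 0) and r₁ = 340 = a·0 + b·1 (s = 0, t = 1); each new remainder r_{k+1} = r_{k-1} − q_k·r_k inherits s_{k+1} = s_{k-1} − q_k·s_k, t_{k+1} = t_{k-1} − q_k·t_k, so r_k = a·s_k + b·t_k at every step:
  q = 2: r = 130, s = 1 − 2·0 = 1, t = 0 − 2·1 = -2  (check: 810·1 + 340·(-2) = 130)
  q = 2: r = 80, s = 0 − 2·1 = -2, t = 1 − 2·(-2) = 5  (check: 810·(-2) + 340·5 = 80)
  q = 1: r = 50, s = 1 − 1·(-2) = 3, t = -2 − 1·5 = -7  (check: 810·3 + 340·(-7) = 50)
  q = 1: r = 30, s = -2 − 1·3 = -5, t = 5 − 1·(-7) = 12  (check: 810·(-5) + 340·12 = 30)
  q = 1: r = 20, s = 3 − 1·(-5) = 8, t = -7 − 1·12 = -19  (check: 810·8 + 340·(-19) = 20)
  q = 1: r = 10, s = -5 − 1·8 = -13, t = 12 − 1·(-19) = 31  (check: 810·(-13) + 340·31 = 10)
The row with r = 10 (the gcd) gives the Bezout coefficients s = -13, t = 31.
Result: 810 · (-13) + 340 · (31) = 10.

gcd(810, 340) = 10; s = -13, t = 31 (check: 810·(-13) + 340·31 = 10).
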